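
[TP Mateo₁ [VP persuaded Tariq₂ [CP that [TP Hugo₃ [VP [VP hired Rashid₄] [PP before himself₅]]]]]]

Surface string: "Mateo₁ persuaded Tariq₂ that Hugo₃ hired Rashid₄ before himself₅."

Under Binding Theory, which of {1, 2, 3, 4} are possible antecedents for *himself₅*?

*himself* is an anaphor, so Principle A applies: it must be bound in its binding domain.
Binding domain of *himself₅*: the embedded TP, whose subject is Hugo₃.
*Mateo₁* c-commands the anaphor but is outside its binding domain → cannot satisfy Principle A.
*Tariq₂* c-commands the anaphor but is outside its binding domain → cannot satisfy Principle A.
*Hugo₃* c-commands the anaphor within its binding domain → licit binder.
*Rashid₄* does not c-command the anaphor → cannot bind it.

{3}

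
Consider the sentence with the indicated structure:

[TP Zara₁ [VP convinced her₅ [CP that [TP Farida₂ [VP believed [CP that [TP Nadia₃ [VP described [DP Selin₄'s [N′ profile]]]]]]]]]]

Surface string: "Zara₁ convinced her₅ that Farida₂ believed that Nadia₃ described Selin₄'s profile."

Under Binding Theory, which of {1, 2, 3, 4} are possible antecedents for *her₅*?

none

*her* is a pronoun, so Principle B applies: it must be free in its binding domain.
Binding domain of *her₅*: the matrix TP, whose subject is Zara₁.
*Zara₁* c-commands the pronoun within its binding domain → coindexation would violate Principle B.
*Farida₂*: the pronoun c-commands this R-expression → coindexation would violate Principle C on *Farida₂*.
*Nadia₃*: the pronoun c-commands this R-expression → coindexation would violate Principle C on *Nadia₃*.
*Selin₄*: the pronoun c-commands this R-expression → coindexation would violate Principle C on *Selin₄*.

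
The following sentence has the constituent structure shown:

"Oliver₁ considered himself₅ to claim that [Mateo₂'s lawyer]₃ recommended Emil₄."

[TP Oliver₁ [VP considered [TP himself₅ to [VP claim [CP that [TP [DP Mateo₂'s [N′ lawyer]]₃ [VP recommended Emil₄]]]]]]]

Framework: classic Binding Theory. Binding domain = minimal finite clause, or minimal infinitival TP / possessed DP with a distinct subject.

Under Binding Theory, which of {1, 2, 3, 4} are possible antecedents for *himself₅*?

{1}

*himself* is an anaphor, so Principle A applies: it must be bound in its binding domain.
Binding domain of *himself₅*: the matrix TP, whose subject is Oliver₁.
*Oliver₁* c-commands the anaphor within its binding domain → licit binder.
*Mateo₂* does not c-command the anaphor → cannot bind it.
*[Mateo₂'s lawyer]₃* does not c-command the anaphor → cannot bind it.
*Emil₄* does not c-command the anaphor → cannot bind it.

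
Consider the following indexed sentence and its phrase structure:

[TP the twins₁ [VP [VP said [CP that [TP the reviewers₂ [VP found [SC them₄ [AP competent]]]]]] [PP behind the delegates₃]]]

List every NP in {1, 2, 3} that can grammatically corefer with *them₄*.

{1, 3}

*them* is a pronoun, so Principle B applies: it must be free in its binding domain.
Binding domain of *them₄*: the embedded TP, whose subject is the reviewers₂.
*the twins₁* c-commands the pronoun but from outside its binding domain, and is not c-commanded by it → coindexation permitted.
*the reviewers₂* c-commands the pronoun within its binding domain → coindexation would violate Principle B.
*the delegates₃* and the pronoun do not c-command one another → neither Principle B nor Principle C is at stake; coindexation permitted.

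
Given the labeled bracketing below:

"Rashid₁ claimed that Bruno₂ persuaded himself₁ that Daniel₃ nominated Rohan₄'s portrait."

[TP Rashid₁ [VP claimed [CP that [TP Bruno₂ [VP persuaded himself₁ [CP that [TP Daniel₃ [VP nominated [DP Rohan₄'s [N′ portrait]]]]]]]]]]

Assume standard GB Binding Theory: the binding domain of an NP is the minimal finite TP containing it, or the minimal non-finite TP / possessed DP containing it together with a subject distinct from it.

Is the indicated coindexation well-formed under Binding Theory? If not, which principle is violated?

The two coindexed NPs are *Rashid₁* and *himself₁*.
*himself₁* is an anaphor. Principle A requires it to be bound within its binding domain — the embedded TP, whose subject is Bruno₂.
Within that domain it is c-commanded by *Bruno₂*, which does not share its index.
*Rashid₁* does c-command the anaphor, but from outside its binding domain.
The anaphor is unbound in its domain → Principle A violation.

Principle A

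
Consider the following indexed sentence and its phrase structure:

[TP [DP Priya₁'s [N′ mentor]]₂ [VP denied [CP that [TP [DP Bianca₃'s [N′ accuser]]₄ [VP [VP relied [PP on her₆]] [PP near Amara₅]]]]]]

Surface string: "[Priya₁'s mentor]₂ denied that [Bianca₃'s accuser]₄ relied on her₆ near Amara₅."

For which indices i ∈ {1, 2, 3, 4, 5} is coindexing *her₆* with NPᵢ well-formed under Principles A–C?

*her* is a pronoun, so Principle B applies: it must be free in its binding domain.
Binding domain of *her₆*: the embedded TP, whose subject is [Bianca₃'s accuser]₄.
*Priya₁* and the pronoun do not c-command one another → neither Principle B nor Principle C is at stake; coindexation permitted.
*[Priya₁'s mentor]₂* c-commands the pronoun but from outside its binding domain, and is not c-commanded by it → coindexation permitted.
*Bianca₃* and the pronoun do not c-command one another → neither Principle B nor Principle C is at stake; coindexation permitted.
*[Bianca₃'s accuser]₄* c-commands the pronoun within its binding domain → coindexation would violate Principle B.
*Amara₅* and the pronoun do not c-command one another → neither Principle B nor Principle C is at stake; coindexation permitted.

{1, 2, 3, 5}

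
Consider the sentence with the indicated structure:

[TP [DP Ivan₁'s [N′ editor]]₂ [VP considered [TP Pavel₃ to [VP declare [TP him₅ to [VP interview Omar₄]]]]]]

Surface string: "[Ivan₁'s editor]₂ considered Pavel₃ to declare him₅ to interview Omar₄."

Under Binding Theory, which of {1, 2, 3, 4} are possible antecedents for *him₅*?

*him* is a pronoun, so Principle B applies: it must be free in its binding domain.
Binding domain of *him₅*: the embedded TP, whose subject is Pavel₃.
*Ivan₁* and the pronoun do not c-command one another → neither Principle B nor Principle C is at stake; coindexation permitted.
*[Ivan₁'s editor]₂* c-commands the pronoun but from outside its binding domain, and is not c-commanded by it → coindexation permitted.
*Pavel₃* c-commands the pronoun within its binding domain → coindexation would violate Principle B.
*Omar₄*: the pronoun c-commands this R-expression → coindexation would violate Principle C on *Omar₄*.

{1, 2}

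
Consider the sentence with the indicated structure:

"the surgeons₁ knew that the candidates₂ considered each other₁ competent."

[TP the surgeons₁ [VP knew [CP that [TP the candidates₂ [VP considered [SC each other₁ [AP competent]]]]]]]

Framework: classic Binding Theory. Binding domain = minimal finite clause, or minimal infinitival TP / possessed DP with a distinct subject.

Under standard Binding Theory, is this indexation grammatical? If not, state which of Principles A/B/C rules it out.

Principle A

The two coindexed NPs are *the surgeons₁* and *each other₁*.
*each other₁* is an anaphor. Principle A requires it to be bound within its binding domain — the embedded TP, whose subject is the candidates₂.
Within that domain it is c-commanded by *the candidates₂*, which does not share its index.
*the surgeons₁* does c-command the anaphor, but from outside its binding domain.
The anaphor is unbound in its domain → Principle A violation.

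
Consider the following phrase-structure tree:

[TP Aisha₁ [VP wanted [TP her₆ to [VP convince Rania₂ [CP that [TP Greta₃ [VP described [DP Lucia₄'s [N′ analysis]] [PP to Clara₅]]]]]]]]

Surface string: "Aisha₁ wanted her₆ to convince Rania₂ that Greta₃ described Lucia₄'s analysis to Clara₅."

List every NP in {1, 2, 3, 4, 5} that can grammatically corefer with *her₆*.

none

*her* is a pronoun, so Principle B applies: it must be free in its binding domain.
Binding domain of *her₆*: the matrix TP, whose subject is Aisha₁.
*Aisha₁* c-commands the pronoun within its binding domain → coindexation would violate Principle B.
*Rania₂*: the pronoun c-commands this R-expression → coindexation would violate Principle C on *Rania₂*.
*Greta₃*: the pronoun c-commands this R-expression → coindexation would violate Principle C on *Greta₃*.
*Lucia₄*: the pronoun c-commands this R-expression → coindexation would violate Principle C on *Lucia₄*.
*Clara₅*: the pronoun c-commands this R-expression → coindexation would violate Principle C on *Clara₅*.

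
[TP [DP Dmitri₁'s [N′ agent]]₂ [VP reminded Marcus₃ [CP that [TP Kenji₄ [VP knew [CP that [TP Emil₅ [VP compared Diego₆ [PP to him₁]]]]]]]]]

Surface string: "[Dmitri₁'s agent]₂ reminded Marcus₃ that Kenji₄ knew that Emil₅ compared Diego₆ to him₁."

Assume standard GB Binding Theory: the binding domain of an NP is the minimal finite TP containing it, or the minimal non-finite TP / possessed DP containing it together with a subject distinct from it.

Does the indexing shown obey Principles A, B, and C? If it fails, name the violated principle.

grammatical

The two coindexed NPs are *Dmitri₁* and *him₁*.
*him₁* is a pronoun; its binding domain is the embedded TP, whose subject is Emil₅. Within that domain it is c-commanded only by *Emil₅*, *Diego₆*, which carry a different index — the pronoun is free locally, so Principle B holds.
*Dmitri₁* is an R-expression; *him₁* does not c-command it, and no other NP shares its index, so Principle C is satisfied.
All principles are respected.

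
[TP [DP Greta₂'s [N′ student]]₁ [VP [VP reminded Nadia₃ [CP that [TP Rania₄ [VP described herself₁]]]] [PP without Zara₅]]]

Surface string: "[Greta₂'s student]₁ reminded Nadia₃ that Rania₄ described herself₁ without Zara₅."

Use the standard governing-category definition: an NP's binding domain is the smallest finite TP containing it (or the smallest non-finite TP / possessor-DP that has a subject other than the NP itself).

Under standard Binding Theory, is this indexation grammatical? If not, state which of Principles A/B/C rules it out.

The two coindexed NPs are *[Greta₂'s student]₁* and *herself₁*.
*herself₁* is an anaphor. Principle A requires it to be bound within its binding domain — the embedded TP, whose subject is Rania₄.
Within that domain it is c-commanded by *Rania₄*, which does not share its index.
*[Greta₂'s student]₁* does c-command the anaphor, but from outside its binding domain.
The anaphor is unbound in its domain → Principle A violation.

Principle A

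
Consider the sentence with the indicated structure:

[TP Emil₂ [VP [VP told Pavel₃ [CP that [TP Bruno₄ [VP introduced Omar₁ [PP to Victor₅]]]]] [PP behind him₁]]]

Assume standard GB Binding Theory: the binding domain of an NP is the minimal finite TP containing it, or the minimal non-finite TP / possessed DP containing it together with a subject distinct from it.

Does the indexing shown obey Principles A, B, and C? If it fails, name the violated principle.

grammatical

The two coindexed NPs are *Omar₁* and *him₁*.
*him₁* is a pronoun; its binding domain is the matrix TP, whose subject is Emil₂. Within that domain it is c-commanded only by *Emil₂*, which carries a different index — the pronoun is free locally, so Principle B holds.
*Omar₁* is an R-expression; *him₁* does not c-command it, and no other NP shares its index, so Principle C is satisfied.
All principles are respected.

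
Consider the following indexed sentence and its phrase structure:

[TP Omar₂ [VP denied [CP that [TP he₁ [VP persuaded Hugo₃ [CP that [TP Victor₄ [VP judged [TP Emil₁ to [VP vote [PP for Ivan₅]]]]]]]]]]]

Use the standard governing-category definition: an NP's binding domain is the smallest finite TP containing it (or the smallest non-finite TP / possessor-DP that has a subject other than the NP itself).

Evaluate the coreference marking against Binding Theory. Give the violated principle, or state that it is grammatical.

Principle C

The two coindexed NPs are *he₁* and *Emil₁*.
*Emil₁* is an R-expression. Principle C requires it to be free everywhere.
*he₁* c-commands it and carries the same index.
The R-expression is bound → Principle C violation.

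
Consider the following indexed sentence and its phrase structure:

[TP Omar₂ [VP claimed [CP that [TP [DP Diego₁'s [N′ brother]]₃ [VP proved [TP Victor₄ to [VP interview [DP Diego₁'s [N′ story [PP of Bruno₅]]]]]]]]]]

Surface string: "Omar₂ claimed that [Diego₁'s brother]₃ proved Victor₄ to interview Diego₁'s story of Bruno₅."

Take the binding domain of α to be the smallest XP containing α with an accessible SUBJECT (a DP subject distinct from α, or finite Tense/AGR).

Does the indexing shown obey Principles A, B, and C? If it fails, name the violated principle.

The two coindexed NPs are *Diego₁* and *Diego₁*.
*Diego₁* is an R-expression; no coindexed NP c-commands it, so Principle C holds.
*Diego₁* is an R-expression; *Diego₁* does not c-command it, and no other NP shares its index, so Principle C is satisfied.
All principles are respected.

grammatical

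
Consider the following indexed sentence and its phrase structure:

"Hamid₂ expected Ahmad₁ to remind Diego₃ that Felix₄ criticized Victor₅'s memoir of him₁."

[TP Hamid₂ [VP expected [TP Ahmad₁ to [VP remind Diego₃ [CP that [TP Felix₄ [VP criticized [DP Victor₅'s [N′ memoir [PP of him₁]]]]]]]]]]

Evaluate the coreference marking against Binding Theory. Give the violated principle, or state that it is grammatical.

The two coindexed NPs are *Ahmad₁* and *him₁*.
*him₁* is a pronoun; its binding domain is the possessed DP, whose subject is Victor₅. Within that domain it is c-commanded only by *Victor₅*, which carries a different index — the pronoun is free locally, so Principle B holds.
*Ahmad₁* is an R-expression; *him₁* does not c-command it, and no other NP shares its index, so Principle C is satisfied.
All principles are respected.

grammatical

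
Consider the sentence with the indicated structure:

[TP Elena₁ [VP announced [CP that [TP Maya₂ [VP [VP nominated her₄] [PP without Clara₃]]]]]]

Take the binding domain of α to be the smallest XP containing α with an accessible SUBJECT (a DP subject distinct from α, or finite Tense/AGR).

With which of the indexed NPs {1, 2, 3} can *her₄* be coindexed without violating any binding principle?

{1, 3}

*her* is a pronoun, so Principle B applies: it must be free in its binding domain.
Binding domain of *her₄*: the embedded TP, whose subject is Maya₂.
*Elena₁* c-commands the pronoun but from outside its binding domain, and is not c-commanded by it → coindexation permitted.
*Maya₂* c-commands the pronoun within its binding domain → coindexation would violate Principle B.
*Clara₃* and the pronoun do not c-command one another → neither Principle B nor Principle C is at stake; coindexation permitted.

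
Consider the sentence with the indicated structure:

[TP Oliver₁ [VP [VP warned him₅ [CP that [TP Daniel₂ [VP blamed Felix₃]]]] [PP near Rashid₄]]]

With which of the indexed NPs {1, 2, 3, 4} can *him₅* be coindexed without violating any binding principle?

{4}

*him* is a pronoun, so Principle B applies: it must be free in its binding domain.
Binding domain of *him₅*: the matrix TP, whose subject is Oliver₁.
*Oliver₁* c-commands the pronoun within its binding domain → coindexation would violate Principle B.
*Daniel₂*: the pronoun c-commands this R-expression → coindexation would violate Principle C on *Daniel₂*.
*Felix₃*: the pronoun c-commands this R-expression → coindexation would violate Principle C on *Felix₃*.
*Rashid₄* and the pronoun do not c-command one another → neither Principle B nor Principle C is at stake; coindexation permitted.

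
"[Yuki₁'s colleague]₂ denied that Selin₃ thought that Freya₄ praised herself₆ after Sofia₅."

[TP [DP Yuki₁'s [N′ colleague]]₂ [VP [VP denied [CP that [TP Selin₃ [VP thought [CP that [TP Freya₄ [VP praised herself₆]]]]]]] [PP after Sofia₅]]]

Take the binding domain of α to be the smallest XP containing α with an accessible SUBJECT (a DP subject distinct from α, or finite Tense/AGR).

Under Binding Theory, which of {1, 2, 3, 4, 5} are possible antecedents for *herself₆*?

{4}

*herself* is an anaphor, so Principle A applies: it must be bound in its binding domain.
Binding domain of *herself₆*: the embedded TP, whose subject is Freya₄.
*Yuki₁* does not c-command the anaphor → cannot bind it.
*[Yuki₁'s colleague]₂* c-commands the anaphor but is outside its binding domain → cannot satisfy Principle A.
*Selin₃* c-commands the anaphor but is outside its binding domain → cannot satisfy Principle A.
*Freya₄* c-commands the anaphor within its binding domain → licit binder.
*Sofia₅* does not c-command the anaphor → cannot bind it.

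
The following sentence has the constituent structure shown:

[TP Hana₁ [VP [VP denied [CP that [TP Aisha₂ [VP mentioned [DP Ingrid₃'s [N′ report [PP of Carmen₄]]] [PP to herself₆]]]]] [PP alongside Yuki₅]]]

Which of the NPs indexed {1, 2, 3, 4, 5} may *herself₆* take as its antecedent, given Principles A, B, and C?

*herself* is an anaphor, so Principle A applies: it must be bound in its binding domain.
Binding domain of *herself₆*: the embedded TP, whose subject is Aisha₂.
*Hana₁* c-commands the anaphor but is outside its binding domain → cannot satisfy Principle A.
*Aisha₂* c-commands the anaphor within its binding domain → licit binder.
*Ingrid₃* does not c-command the anaphor → cannot bind it.
*Carmen₄* does not c-command the anaphor → cannot bind it.
*Yuki₅* does not c-command the anaphor → cannot bind it.

{2}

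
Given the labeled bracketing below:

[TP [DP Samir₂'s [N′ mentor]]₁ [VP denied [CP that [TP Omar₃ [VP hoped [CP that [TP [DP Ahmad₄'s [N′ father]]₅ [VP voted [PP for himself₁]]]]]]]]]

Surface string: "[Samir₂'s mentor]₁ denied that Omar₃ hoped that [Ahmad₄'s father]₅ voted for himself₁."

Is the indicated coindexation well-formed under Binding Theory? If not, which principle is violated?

The two coindexed NPs are *[Samir₂'s mentor]₁* and *himself₁*.
*himself₁* is an anaphor. Principle A requires it to be bound within its binding domain — the embedded TP, whose subject is [Ahmad₄'s father]₅.
Within that domain it is c-commanded by *[Ahmad₄'s father]₅*, which does not share its index.
*[Samir₂'s mentor]₁* does c-command the anaphor, but from outside its binding domain.
The anaphor is unbound in its domain → Principle A violation.

Principle A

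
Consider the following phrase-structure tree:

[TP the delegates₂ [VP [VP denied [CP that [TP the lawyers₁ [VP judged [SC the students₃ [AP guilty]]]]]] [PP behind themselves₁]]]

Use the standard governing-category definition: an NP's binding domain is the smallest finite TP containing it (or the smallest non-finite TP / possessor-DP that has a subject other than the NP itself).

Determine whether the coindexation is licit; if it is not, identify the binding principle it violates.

Principle A

The two coindexed NPs are *the lawyers₁* and *themselves₁*.
*themselves₁* is an anaphor. Principle A requires it to be bound within its binding domain — the matrix TP, whose subject is the delegates₂.
Within that domain it is c-commanded by *the delegates₂*, which does not share its index.
*the lawyers₁* does not c-command the anaphor at all.
The anaphor is unbound in its domain → Principle A violation.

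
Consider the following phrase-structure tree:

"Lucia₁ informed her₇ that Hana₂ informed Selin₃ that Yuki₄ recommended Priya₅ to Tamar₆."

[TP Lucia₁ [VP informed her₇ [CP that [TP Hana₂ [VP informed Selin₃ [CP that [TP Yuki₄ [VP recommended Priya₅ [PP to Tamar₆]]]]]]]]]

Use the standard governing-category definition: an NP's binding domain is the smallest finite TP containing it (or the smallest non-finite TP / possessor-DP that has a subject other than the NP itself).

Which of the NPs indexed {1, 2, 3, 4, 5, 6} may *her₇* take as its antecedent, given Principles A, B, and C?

*her* is a pronoun, so Principle B applies: it must be free in its binding domain.
Binding domain of *her₇*: the matrix TP, whose subject is Lucia₁.
*Lucia₁* c-commands the pronoun within its binding domain → coindexation would violate Principle B.
*Hana₂*: the pronoun c-commands this R-expression → coindexation would violate Principle C on *Hana₂*.
*Selin₃*: the pronoun c-commands this R-expression → coindexation would violate Principle C on *Selin₃*.
*Yuki₄*: the pronoun c-commands this R-expression → coindexation would violate Principle C on *Yuki₄*.
*Priya₅*: the pronoun c-commands this R-expression → coindexation would violate Principle C on *Priya₅*.
*Tamar₆*: the pronoun c-commands this R-expression → coindexation would violate Principle C on *Tamar₆*.

none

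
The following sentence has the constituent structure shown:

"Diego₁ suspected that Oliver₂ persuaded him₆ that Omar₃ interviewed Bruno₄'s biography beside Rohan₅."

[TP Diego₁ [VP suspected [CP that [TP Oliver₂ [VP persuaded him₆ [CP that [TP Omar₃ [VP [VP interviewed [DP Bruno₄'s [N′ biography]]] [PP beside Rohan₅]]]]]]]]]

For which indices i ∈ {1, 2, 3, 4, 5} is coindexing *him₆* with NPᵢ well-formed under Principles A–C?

{1}

*him* is a pronoun, so Principle B applies: it must be free in its binding domain.
Binding domain of *him₆*: the embedded TP, whose subject is Oliver₂.
*Diego₁* c-commands the pronoun but from outside its binding domain, and is not c-commanded by it → coindexation permitted.
*Oliver₂* c-commands the pronoun within its binding domain → coindexation would violate Principle B.
*Omar₃*: the pronoun c-commands this R-expression → coindexation would violate Principle C on *Omar₃*.
*Bruno₄*: the pronoun c-commands this R-expression → coindexation would violate Principle C on *Bruno₄*.
*Rohan₅*: the pronoun c-commands this R-expression → coindexation would violate Principle C on *Rohan₅*.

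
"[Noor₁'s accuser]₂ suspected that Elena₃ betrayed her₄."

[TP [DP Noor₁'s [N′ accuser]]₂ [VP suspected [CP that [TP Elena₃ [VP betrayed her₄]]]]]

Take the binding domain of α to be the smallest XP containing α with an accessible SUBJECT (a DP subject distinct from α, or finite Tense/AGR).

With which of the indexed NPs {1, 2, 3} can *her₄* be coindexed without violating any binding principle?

{1, 2}

*her* is a pronoun, so Principle B applies: it must be free in its binding domain.
Binding domain of *her₄*: the embedded TP, whose subject is Elena₃.
*Noor₁* and the pronoun do not c-command one another → neither Principle B nor Principle C is at stake; coindexation permitted.
*[Noor₁'s accuser]₂* c-commands the pronoun but from outside its binding domain, and is not c-commanded by it → coindexation permitted.
*Elena₃* c-commands the pronoun within its binding domain → coindexation would violate Principle B.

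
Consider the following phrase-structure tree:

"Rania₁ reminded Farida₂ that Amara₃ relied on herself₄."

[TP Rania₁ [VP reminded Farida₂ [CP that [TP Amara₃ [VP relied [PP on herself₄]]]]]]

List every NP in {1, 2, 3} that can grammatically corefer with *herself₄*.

{3}

*herself* is an anaphor, so Principle A applies: it must be bound in its binding domain.
Binding domain of *herself₄*: the embedded TP, whose subject is Amara₃.
*Rania₁* c-commands the anaphor but is outside its binding domain → cannot satisfy Principle A.
*Farida₂* c-commands the anaphor but is outside its binding domain → cannot satisfy Principle A.
*Amara₃* c-commands the anaphor within its binding domain → licit binder.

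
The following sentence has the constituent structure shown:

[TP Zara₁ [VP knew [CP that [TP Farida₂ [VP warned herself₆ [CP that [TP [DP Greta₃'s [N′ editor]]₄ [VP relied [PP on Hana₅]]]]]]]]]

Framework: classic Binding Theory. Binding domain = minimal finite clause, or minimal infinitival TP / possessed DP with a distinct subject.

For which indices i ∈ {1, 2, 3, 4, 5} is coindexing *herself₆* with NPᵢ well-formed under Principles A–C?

*herself* is an anaphor, so Principle A applies: it must be bound in its binding domain.
Binding domain of *herself₆*: the embedded TP, whose subject is Farida₂.
*Zara₁* c-commands the anaphor but is outside its binding domain → cannot satisfy Principle A.
*Farida₂* c-commands the anaphor within its binding domain → licit binder.
*Greta₃* does not c-command the anaphor → cannot bind it.
*[Greta₃'s editor]₄* does not c-command the anaphor → cannot bind it.
*Hana₅* does not c-command the anaphor → cannot bind it.

{2}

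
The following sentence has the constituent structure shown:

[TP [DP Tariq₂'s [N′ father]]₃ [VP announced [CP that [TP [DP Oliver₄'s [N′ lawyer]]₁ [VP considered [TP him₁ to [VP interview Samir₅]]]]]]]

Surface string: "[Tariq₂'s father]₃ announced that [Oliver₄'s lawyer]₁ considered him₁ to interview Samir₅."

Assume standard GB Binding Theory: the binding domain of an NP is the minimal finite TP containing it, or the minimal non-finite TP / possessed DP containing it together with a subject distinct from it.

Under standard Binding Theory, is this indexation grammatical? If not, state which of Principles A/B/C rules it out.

The two coindexed NPs are *[Oliver₄'s lawyer]₁* and *him₁*.
*him₁* is a pronoun. Its binding domain is the embedded TP, whose subject is [Oliver₄'s lawyer]₁.
*[Oliver₄'s lawyer]₁* c-commands it within that domain and carries the same index.
The pronoun is locally bound → Principle B violation.

Principle B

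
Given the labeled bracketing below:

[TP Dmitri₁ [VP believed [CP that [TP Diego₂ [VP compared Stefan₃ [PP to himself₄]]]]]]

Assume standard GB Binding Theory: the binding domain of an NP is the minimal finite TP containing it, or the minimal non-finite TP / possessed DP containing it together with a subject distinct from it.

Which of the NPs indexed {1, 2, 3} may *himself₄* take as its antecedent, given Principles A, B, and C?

{2, 3}

*himself* is an anaphor, so Principle A applies: it must be bound in its binding domain.
Binding domain of *himself₄*: the embedded TP, whose subject is Diego₂.
*Dmitri₁* c-commands the anaphor but is outside its binding domain → cannot satisfy Principle A.
*Diego₂* c-commands the anaphor within its binding domain → licit binder.
*Stefan₃* c-commands the anaphor within its binding domain → licit binder.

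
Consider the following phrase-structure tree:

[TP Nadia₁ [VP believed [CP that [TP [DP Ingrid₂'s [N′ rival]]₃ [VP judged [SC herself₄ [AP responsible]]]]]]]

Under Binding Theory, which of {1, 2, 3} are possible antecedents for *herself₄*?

*herself* is an anaphor, so Principle A applies: it must be bound in its binding domain.
Binding domain of *herself₄*: the embedded TP, whose subject is [Ingrid₂'s rival]₃.
*Nadia₁* c-commands the anaphor but is outside its binding domain → cannot satisfy Principle A.
*Ingrid₂* does not c-command the anaphor → cannot bind it.
*[Ingrid₂'s rival]₃* c-commands the anaphor within its binding domain → licit binder.

{3}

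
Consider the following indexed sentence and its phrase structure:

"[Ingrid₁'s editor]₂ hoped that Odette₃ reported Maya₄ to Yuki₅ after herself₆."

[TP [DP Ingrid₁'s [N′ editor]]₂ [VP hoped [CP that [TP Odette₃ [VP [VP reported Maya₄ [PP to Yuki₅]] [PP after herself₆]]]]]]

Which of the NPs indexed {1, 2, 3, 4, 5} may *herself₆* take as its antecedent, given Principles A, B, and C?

*herself* is an anaphor, so Principle A applies: it must be bound in its binding domain.
Binding domain of *herself₆*: the embedded TP, whose subject is Odette₃.
*Ingrid₁* does not c-command the anaphor → cannot bind it.
*[Ingrid₁'s editor]₂* c-commands the anaphor but is outside its binding domain → cannot satisfy Principle A.
*Odette₃* c-commands the anaphor within its binding domain → licit binder.
*Maya₄* does not c-command the anaphor → cannot bind it.
*Yuki₅* does not c-command the anaphor → cannot bind it.

{3}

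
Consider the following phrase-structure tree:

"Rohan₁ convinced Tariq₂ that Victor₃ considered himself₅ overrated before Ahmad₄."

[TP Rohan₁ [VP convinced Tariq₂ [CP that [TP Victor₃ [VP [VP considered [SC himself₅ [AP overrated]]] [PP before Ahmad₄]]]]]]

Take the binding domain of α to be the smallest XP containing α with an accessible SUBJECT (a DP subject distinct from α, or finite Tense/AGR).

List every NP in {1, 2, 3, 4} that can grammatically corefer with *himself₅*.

{3}

*himself* is an anaphor, so Principle A applies: it must be bound in its binding domain.
Binding domain of *himself₅*: the embedded TP, whose subject is Victor₃.
*Rohan₁* c-commands the anaphor but is outside its binding domain → cannot satisfy Principle A.
*Tariq₂* c-commands the anaphor but is outside its binding domain → cannot satisfy Principle A.
*Victor₃* c-commands the anaphor within its binding domain → licit binder.
*Ahmad₄* does not c-command the anaphor → cannot bind it.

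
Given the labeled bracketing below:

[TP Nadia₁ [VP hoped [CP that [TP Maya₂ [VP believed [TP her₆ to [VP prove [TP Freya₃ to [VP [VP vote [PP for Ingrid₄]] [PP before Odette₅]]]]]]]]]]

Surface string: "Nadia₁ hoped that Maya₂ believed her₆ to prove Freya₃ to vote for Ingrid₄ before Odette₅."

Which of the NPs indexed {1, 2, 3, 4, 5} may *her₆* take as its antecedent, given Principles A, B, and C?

*her* is a pronoun, so Principle B applies: it must be free in its binding domain.
Binding domain of *her₆*: the embedded TP, whose subject is Maya₂.
*Nadia₁* c-commands the pronoun but from outside its binding domain, and is not c-commanded by it → coindexation permitted.
*Maya₂* c-commands the pronoun within its binding domain → coindexation would violate Principle B.
*Freya₃*: the pronoun c-commands this R-expression → coindexation would violate Principle C on *Freya₃*.
*Ingrid₄*: the pronoun c-commands this R-expression → coindexation would violate Principle C on *Ingrid₄*.
*Odette₅*: the pronoun c-commands this R-expression → coindexation would violate Principle C on *Odette₅*.

{1}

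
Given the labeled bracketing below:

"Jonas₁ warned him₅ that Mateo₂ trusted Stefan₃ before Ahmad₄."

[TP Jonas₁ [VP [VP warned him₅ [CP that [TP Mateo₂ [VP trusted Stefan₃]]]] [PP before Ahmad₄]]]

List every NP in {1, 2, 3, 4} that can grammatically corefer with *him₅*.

*him* is a pronoun, so Principle B applies: it must be free in its binding domain.
Binding domain of *him₅*: the matrix TP, whose subject is Jonas₁.
*Jonas₁* c-commands the pronoun within its binding domain → coindexation would violate Principle B.
*Mateo₂*: the pronoun c-commands this R-expression → coindexation would violate Principle C on *Mateo₂*.
*Stefan₃*: the pronoun c-commands this R-expression → coindexation would violate Principle C on *Stefan₃*.
*Ahmad₄* and the pronoun do not c-command one another → neither Principle B nor Principle C is at stake; coindexation permitted.

{4}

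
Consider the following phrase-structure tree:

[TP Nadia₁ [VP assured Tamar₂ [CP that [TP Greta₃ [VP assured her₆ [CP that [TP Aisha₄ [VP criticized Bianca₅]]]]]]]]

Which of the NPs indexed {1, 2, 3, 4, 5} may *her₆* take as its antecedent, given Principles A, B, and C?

*her* is a pronoun, so Principle B applies: it must be free in its binding domain.
Binding domain of *her₆*: the embedded TP, whose subject is Greta₃.
*Nadia₁* c-commands the pronoun but from outside its binding domain, and is not c-commanded by it → coindexation permitted.
*Tamar₂* c-commands the pronoun but from outside its binding domain, and is not c-commanded by it → coindexation permitted.
*Greta₃* c-commands the pronoun within its binding domain → coindexation would violate Principle B.
*Aisha₄*: the pronoun c-commands this R-expression → coindexation would violate Principle C on *Aisha₄*.
*Bianca₅*: the pronoun c-commands this R-expression → coindexation would violate Principle C on *Bianca₅*.

{1, 2}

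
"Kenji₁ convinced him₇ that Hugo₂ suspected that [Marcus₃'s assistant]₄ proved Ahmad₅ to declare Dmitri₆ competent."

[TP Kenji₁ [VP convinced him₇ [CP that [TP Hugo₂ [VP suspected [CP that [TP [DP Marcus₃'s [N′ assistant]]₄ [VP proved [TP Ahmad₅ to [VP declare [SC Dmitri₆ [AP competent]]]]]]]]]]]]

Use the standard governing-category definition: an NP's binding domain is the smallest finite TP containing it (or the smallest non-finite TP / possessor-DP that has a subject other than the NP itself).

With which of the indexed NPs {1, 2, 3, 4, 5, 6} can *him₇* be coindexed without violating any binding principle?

*him* is a pronoun, so Principle B applies: it must be free in its binding domain.
Binding domain of *him₇*: the matrix TP, whose subject is Kenji₁.
*Kenji₁* c-commands the pronoun within its binding domain → coindexation would violate Principle B.
*Hugo₂*: the pronoun c-commands this R-expression → coindexation would violate Principle C on *Hugo₂*.
*Marcus₃*: the pronoun c-commands this R-expression → coindexation would violate Principle C on *Marcus₃*.
*[Marcus₃'s assistant]₄*: the pronoun c-commands this R-expression → coindexation would violate Principle C on *[Marcus₃'s assistant]₄*.
*Ahmad₅*: the pronoun c-commands this R-expression → coindexation would violate Principle C on *Ahmad₅*.
*Dmitri₆*: the pronoun c-commands this R-expression → coindexation would violate Principle C on *Dmitri₆*.

none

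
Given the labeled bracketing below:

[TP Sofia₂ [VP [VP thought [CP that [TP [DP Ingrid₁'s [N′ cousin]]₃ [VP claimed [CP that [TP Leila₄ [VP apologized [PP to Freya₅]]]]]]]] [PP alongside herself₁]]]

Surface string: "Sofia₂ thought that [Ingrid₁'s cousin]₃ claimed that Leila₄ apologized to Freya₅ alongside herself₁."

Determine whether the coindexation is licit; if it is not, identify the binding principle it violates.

Principle A

The two coindexed NPs are *Ingrid₁* and *herself₁*.
*herself₁* is an anaphor. Principle A requires it to be bound within its binding domain — the matrix TP, whose subject is Sofia₂.
Within that domain it is c-commanded by *Sofia₂*, which does not share its index.
*Ingrid₁* does not c-command the anaphor at all.
The anaphor is unbound in its domain → Principle A violation.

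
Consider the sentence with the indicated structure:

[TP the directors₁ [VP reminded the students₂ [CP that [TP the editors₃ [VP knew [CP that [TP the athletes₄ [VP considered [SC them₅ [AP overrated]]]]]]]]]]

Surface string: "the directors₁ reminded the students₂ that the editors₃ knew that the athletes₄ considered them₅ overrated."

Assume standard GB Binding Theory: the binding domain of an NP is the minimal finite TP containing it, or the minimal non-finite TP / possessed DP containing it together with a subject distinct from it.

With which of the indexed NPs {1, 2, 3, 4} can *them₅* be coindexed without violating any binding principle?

*them* is a pronoun, so Principle B applies: it must be free in its binding domain.
Binding domain of *them₅*: the embedded TP, whose subject is the athletes₄.
*the directors₁* c-commands the pronoun but from outside its binding domain, and is not c-commanded by it → coindexation permitted.
*the students₂* c-commands the pronoun but from outside its binding domain, and is not c-commanded by it → coindexation permitted.
*the editors₃* c-commands the pronoun but from outside its binding domain, and is not c-commanded by it → coindexation permitted.
*the athletes₄* c-commands the pronoun within its binding domain → coindexation would violate Principle B.

{1, 2, 3}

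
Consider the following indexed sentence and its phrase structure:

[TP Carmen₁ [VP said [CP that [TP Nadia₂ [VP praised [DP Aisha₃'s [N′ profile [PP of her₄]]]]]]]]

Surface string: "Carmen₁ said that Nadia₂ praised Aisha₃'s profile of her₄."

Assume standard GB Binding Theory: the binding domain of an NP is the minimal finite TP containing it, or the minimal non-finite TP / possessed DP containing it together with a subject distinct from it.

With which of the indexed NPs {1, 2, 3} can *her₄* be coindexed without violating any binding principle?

*her* is a pronoun, so Principle B applies: it must be free in its binding domain.
Binding domain of *her₄*: the possessed DP, whose subject is Aisha₃.
*Carmen₁* c-commands the pronoun but from outside its binding domain, and is not c-commanded by it → coindexation permitted.
*Nadia₂* c-commands the pronoun but from outside its binding domain, and is not c-commanded by it → coindexation permitted.
*Aisha₃* c-commands the pronoun within its binding domain → coindexation would violate Principle B.

{1, 2}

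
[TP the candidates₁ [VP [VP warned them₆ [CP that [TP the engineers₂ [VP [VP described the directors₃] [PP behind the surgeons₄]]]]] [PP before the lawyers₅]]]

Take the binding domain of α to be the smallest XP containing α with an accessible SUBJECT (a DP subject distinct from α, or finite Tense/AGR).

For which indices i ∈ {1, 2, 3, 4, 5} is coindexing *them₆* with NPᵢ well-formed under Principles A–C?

*them* is a pronoun, so Principle B applies: it must be free in its binding domain.
Binding domain of *them₆*: the matrix TP, whose subject is the candidates₁.
*the candidates₁* c-commands the pronoun within its binding domain → coindexation would violate Principle B.
*the engineers₂*: the pronoun c-commands this R-expression → coindexation would violate Principle C on *the engineers₂*.
*the directors₃*: the pronoun c-commands this R-expression → coindexation would violate Principle C on *the directors₃*.
*the surgeons₄*: the pronoun c-commands this R-expression → coindexation would violate Principle C on *the surgeons₄*.
*the lawyers₅* and the pronoun do not c-command one another → neither Principle B nor Principle C is at stake; coindexation permitted.

{5}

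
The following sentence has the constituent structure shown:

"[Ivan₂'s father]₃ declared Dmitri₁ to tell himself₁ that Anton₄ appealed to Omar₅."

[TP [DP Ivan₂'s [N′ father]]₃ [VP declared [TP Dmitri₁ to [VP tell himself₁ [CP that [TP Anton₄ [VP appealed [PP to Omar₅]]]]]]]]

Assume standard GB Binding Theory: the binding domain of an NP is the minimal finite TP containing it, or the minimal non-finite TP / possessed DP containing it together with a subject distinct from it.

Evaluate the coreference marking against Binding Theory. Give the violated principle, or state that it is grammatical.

grammatical

The two coindexed NPs are *Dmitri₁* and *himself₁*.
*himself₁* is an anaphor; its binding domain is the embedded TP, whose subject is Dmitri₁. *Dmitri₁* c-commands it within that domain and shares its index, so Principle A is satisfied.
*Dmitri₁* is an R-expression; *himself₁* does not c-command it, and no other NP shares its index, so Principle C is satisfied.
All principles are respected.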